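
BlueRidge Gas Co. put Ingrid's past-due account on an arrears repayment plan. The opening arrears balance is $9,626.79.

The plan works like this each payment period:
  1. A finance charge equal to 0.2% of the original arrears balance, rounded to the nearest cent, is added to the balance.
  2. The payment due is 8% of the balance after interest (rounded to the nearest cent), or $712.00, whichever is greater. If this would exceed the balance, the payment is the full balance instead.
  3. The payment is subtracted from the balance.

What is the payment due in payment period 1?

# | Opening | Interest | Payment | End bal
1 | $9,626.79 | $19.25 | $771.68 | $8,874.36

$771.68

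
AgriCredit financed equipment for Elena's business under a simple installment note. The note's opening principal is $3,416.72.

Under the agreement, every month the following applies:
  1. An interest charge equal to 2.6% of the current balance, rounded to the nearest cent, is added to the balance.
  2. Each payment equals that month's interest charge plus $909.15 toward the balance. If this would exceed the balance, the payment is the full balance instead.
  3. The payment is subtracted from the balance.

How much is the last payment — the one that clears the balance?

$707.19

# | Opening | Interest | Payment | End bal
1 | $3,416.72 | $88.83 | $997.98 | $2,507.57
2 | $2,507.57 | $65.20 | $974.35 | $1,598.42
3 | $1,598.42 | $41.56 | $950.71 | $689.27
4 | $689.27 | $17.92 | $707.19 | $0.00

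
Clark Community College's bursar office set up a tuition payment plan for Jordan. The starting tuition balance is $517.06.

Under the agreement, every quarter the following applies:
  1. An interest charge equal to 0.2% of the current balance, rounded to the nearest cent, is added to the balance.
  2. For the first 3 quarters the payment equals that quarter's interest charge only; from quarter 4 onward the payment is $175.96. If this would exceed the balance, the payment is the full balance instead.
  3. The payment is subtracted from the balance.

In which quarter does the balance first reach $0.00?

6

# | Opening | Interest | Payment | End bal
1 | $517.06 | $1.03 | $1.03 | $517.06
2 | $517.06 | $1.03 | $1.03 | $517.06
3 | $517.06 | $1.03 | $1.03 | $517.06
4 | $517.06 | $1.03 | $175.96 | $342.13
5 | $342.13 | $0.68 | $175.96 | $166.85
6 | $166.85 | $0.33 | $167.18 | $0.00
Balance reaches $0.00 in quarter 6.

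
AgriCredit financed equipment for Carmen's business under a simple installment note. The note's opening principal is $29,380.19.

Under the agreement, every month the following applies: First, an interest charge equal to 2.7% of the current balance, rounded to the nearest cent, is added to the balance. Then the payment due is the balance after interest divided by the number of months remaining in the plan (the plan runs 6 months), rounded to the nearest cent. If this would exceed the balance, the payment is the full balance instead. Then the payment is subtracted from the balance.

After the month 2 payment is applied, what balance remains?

$20,658.76

Month 1: $29,380.19 +$793.27 interest = $30,173.46; pay $5,028.91 → $25,144.55
Month 2: $25,144.55 +$678.90 interest = $25,823.45; pay $5,164.69 → $20,658.76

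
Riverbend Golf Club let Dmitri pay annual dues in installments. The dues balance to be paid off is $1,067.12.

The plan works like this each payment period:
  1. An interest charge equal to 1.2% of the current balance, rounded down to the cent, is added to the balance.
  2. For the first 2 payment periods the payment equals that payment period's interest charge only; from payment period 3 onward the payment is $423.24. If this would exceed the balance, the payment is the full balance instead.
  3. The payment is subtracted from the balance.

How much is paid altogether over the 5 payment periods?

$1,116.29

Payment period 1: $1,067.12 +$12.80 interest = $1,079.92; pay $12.80 → $1,067.12
Payment period 2: $1,067.12 +$12.80 interest = $1,079.92; pay $12.80 → $1,067.12
Payment period 3: $1,067.12 +$12.80 interest = $1,079.92; pay $423.24 → $656.68
Payment period 4: $656.68 +$7.88 interest = $664.56; pay $423.24 → $241.32
Payment period 5: $241.32 +$2.89 interest = $244.21; pay $244.21 → $0.00
Total paid: $1,116.29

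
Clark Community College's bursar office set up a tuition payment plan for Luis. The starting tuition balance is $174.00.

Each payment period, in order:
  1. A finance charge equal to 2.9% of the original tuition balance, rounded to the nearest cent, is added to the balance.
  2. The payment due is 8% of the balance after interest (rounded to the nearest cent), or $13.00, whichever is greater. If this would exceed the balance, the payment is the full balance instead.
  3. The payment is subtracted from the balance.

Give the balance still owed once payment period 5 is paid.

$132.35

# | Opening | Interest | Payment | End bal
1 | $174.00 | $5.05 | $14.32 | $164.73
2 | $164.73 | $5.05 | $13.58 | $156.20
3 | $156.20 | $5.05 | $13.00 | $148.25
4 | $148.25 | $5.05 | $13.00 | $140.30
5 | $140.30 | $5.05 | $13.00 | $132.35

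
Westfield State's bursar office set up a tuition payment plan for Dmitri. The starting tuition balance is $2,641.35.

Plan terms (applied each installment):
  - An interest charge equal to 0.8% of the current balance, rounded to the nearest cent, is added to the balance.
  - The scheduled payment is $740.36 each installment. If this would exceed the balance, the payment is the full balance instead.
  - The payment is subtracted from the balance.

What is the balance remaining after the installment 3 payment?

# | Opening | Interest | Payment | End bal
1 | $2,641.35 | $21.13 | $740.36 | $1,922.12
2 | $1,922.12 | $15.38 | $740.36 | $1,197.14
3 | $1,197.14 | $9.58 | $740.36 | $466.36

$466.36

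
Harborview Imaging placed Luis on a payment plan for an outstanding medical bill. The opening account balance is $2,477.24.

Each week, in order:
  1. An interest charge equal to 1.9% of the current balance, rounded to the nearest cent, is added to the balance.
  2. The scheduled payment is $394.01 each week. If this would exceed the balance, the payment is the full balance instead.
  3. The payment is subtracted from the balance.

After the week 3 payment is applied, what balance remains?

$1,416.52

Week 1: opening $2,477.24; interest $47.07 → $2,524.31; payment $394.01; balance $2,130.30
Week 2: opening $2,130.30; interest $40.48 → $2,170.78; payment $394.01; balance $1,776.77
Week 3: opening $1,776.77; interest $33.76 → $1,810.53; payment $394.01; balance $1,416.52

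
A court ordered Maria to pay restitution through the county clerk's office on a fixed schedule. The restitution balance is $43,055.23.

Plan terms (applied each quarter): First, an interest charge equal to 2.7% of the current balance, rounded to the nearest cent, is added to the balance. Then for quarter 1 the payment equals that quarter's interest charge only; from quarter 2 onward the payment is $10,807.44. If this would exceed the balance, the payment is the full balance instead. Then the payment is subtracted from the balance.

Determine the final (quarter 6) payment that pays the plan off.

Quarter 1: $43,055.23 +$1,162.49 interest = $44,217.72; pay $1,162.49 → $43,055.23
Quarter 2: $43,055.23 +$1,162.49 interest = $44,217.72; pay $10,807.44 → $33,410.28
Quarter 3: $33,410.28 +$902.08 interest = $34,312.36; pay $10,807.44 → $23,504.92
Quarter 4: $23,504.92 +$634.63 interest = $24,139.55; pay $10,807.44 → $13,332.11
Quarter 5: $13,332.11 +$359.97 interest = $13,692.08; pay $10,807.44 → $2,884.64
Quarter 6: $2,884.64 +$77.89 interest = $2,962.53; pay $2,962.53 → $0.00

$2,962.53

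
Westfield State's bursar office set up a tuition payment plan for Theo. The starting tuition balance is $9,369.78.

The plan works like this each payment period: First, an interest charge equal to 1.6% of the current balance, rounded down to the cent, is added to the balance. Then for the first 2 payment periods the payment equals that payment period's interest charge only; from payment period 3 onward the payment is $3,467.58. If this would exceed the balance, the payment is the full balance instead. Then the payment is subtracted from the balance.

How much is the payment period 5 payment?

Payment period 1: $9,369.78 +$149.91 interest = $9,519.69; pay $149.91 → $9,369.78
Payment period 2: $9,369.78 +$149.91 interest = $9,519.69; pay $149.91 → $9,369.78
Payment period 3: $9,369.78 +$149.91 interest = $9,519.69; pay $3,467.58 → $6,052.11
Payment period 4: $6,052.11 +$96.83 interest = $6,148.94; pay $3,467.58 → $2,681.36
Payment period 5: $2,681.36 +$42.90 interest = $2,724.26; pay $2,724.26 → $0.00

$2,724.26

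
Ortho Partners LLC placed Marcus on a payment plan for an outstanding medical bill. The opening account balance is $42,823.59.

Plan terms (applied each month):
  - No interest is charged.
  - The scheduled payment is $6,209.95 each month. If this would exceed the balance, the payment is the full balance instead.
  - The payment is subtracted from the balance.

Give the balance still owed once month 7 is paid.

$0.00

Month 1: $42,823.59 − $6,209.95 → $36,613.64
Month 2: $36,613.64 − $6,209.95 → $30,403.69
Month 3: $30,403.69 − $6,209.95 → $24,193.74
Month 4: $24,193.74 − $6,209.95 → $17,983.79
Month 5: $17,983.79 − $6,209.95 → $11,773.84
Month 6: $11,773.84 − $6,209.95 → $5,563.89
Month 7: $5,563.89 − $5,563.89 → $0.00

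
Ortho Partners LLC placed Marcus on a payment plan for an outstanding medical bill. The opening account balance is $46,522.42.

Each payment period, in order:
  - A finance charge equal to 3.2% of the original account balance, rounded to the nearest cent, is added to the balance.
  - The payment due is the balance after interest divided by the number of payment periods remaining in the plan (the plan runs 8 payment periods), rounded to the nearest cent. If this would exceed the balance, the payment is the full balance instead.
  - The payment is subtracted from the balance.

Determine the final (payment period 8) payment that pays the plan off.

Payment period 1: $46,522.42 +$1,488.72 interest = $48,011.14; pay $6,001.39 → $42,009.75
Payment period 2: $42,009.75 +$1,488.72 interest = $43,498.47; pay $6,214.07 → $37,284.40
Payment period 3: $37,284.40 +$1,488.72 interest = $38,773.12; pay $6,462.19 → $32,310.93
Payment period 4: $32,310.93 +$1,488.72 interest = $33,799.65; pay $6,759.93 → $27,039.72
Payment period 5: $27,039.72 +$1,488.72 interest = $28,528.44; pay $7,132.11 → $21,396.33
Payment period 6: $21,396.33 +$1,488.72 interest = $22,885.05; pay $7,628.35 → $15,256.70
Payment period 7: $15,256.70 +$1,488.72 interest = $16,745.42; pay $8,372.71 → $8,372.71
Payment period 8: $8,372.71 +$1,488.72 interest = $9,861.43; pay $9,861.43 → $0.00

$9,861.43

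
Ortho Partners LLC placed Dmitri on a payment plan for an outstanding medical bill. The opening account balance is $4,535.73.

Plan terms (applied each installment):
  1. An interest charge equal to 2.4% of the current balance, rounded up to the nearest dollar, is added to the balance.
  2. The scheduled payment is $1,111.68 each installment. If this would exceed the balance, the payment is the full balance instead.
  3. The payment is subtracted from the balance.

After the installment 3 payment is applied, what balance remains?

Installment 1: opening $4,535.73; interest $109.00 → $4,644.73; payment $1,111.68; balance $3,533.05
Installment 2: opening $3,533.05; interest $85.00 → $3,618.05; payment $1,111.68; balance $2,506.37
Installment 3: opening $2,506.37; interest $61.00 → $2,567.37; payment $1,111.68; balance $1,455.69

$1,455.69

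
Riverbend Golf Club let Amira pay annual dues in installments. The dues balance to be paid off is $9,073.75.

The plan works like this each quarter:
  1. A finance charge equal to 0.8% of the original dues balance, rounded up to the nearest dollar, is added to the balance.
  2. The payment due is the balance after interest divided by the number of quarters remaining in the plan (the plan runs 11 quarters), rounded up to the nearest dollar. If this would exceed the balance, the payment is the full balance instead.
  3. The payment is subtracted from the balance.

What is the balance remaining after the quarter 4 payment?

Quarter 1: opening $9,073.75; interest $73.00 → $9,146.75; payment $832.00; balance $8,314.75
Quarter 2: opening $8,314.75; interest $73.00 → $8,387.75; payment $839.00; balance $7,548.75
Quarter 3: opening $7,548.75; interest $73.00 → $7,621.75; payment $847.00; balance $6,774.75
Quarter 4: opening $6,774.75; interest $73.00 → $6,847.75; payment $856.00; balance $5,991.75

$5,991.75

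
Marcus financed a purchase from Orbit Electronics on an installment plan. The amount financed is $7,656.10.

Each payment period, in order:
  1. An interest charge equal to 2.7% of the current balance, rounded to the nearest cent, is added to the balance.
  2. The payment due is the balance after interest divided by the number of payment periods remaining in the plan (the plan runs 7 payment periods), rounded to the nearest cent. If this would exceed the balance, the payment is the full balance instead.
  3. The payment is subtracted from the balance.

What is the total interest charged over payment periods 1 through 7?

Payment period 1: opening $7,656.10; interest $206.71 → $7,862.81; payment $1,123.26; balance $6,739.55
Payment period 2: opening $6,739.55; interest $181.97 → $6,921.52; payment $1,153.59; balance $5,767.93
Payment period 3: opening $5,767.93; interest $155.73 → $5,923.66; payment $1,184.73; balance $4,738.93
Payment period 4: opening $4,738.93; interest $127.95 → $4,866.88; payment $1,216.72; balance $3,650.16
Payment period 5: opening $3,650.16; interest $98.55 → $3,748.71; payment $1,249.57; balance $2,499.14
Payment period 6: opening $2,499.14; interest $67.48 → $2,566.62; payment $1,283.31; balance $1,283.31
Payment period 7: opening $1,283.31; interest $34.65 → $1,317.96; payment $1,317.96; balance $0.00
Total interest: $206.71 + $181.97 + $155.73 + $127.95 + $98.55 + $67.48 + $34.65 = $873.04

$873.04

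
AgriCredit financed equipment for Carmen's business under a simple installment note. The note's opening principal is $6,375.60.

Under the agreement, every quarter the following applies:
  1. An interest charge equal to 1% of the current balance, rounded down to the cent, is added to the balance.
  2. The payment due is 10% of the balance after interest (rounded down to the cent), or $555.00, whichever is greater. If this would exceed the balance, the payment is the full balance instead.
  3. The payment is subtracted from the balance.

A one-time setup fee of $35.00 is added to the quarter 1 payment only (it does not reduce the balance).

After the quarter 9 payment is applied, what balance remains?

Quarter 1: $6,375.60 +$63.75 interest = $6,439.35; pay $643.93 (+ $35.00 fee) → $5,795.42
Quarter 2: $5,795.42 +$57.95 interest = $5,853.37; pay $585.33 → $5,268.04
Quarter 3: $5,268.04 +$52.68 interest = $5,320.72; pay $555.00 → $4,765.72
Quarter 4: $4,765.72 +$47.65 interest = $4,813.37; pay $555.00 → $4,258.37
Quarter 5: $4,258.37 +$42.58 interest = $4,300.95; pay $555.00 → $3,745.95
Quarter 6: $3,745.95 +$37.45 interest = $3,783.40; pay $555.00 → $3,228.40
Quarter 7: $3,228.40 +$32.28 interest = $3,260.68; pay $555.00 → $2,705.68
Quarter 8: $2,705.68 +$27.05 interest = $2,732.73; pay $555.00 → $2,177.73
Quarter 9: $2,177.73 +$21.77 interest = $2,199.50; pay $555.00 → $1,644.50

$1,644.50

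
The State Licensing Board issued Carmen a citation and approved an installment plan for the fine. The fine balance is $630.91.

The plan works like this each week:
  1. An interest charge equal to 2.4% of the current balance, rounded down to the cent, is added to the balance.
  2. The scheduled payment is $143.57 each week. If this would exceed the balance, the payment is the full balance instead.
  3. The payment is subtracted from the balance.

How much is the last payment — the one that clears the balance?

# | Opening | Interest | Payment | End bal
1 | $630.91 | $15.14 | $143.57 | $502.48
2 | $502.48 | $12.05 | $143.57 | $370.96
3 | $370.96 | $8.90 | $143.57 | $236.29
4 | $236.29 | $5.67 | $143.57 | $98.39
5 | $98.39 | $2.36 | $100.75 | $0.00

$100.75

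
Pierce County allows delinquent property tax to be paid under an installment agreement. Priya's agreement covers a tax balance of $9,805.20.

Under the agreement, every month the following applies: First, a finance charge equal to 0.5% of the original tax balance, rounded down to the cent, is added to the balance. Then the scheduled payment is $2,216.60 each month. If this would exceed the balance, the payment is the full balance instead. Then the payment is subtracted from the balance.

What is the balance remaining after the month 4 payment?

$1,134.88

Month 1: $9,805.20 +$49.02 interest = $9,854.22; pay $2,216.60 → $7,637.62
Month 2: $7,637.62 +$49.02 interest = $7,686.64; pay $2,216.60 → $5,470.04
Month 3: $5,470.04 +$49.02 interest = $5,519.06; pay $2,216.60 → $3,302.46
Month 4: $3,302.46 +$49.02 interest = $3,351.48; pay $2,216.60 → $1,134.88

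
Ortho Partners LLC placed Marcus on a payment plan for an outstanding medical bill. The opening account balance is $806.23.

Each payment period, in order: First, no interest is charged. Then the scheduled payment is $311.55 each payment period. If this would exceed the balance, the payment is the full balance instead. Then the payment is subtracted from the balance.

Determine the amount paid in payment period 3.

$183.13

Payment period 1: opening $806.23; payment $311.55; balance $494.68
Payment period 2: opening $494.68; payment $311.55; balance $183.13
Payment period 3: opening $183.13; payment $183.13; balance $0.00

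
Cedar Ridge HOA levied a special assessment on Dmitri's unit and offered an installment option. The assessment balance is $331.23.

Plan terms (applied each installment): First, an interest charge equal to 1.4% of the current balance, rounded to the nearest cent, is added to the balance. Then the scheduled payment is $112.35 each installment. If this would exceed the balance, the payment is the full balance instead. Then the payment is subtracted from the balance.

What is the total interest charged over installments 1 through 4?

Installment 1: opening $331.23; interest $4.64 → $335.87; payment $112.35; balance $223.52
Installment 2: opening $223.52; interest $3.13 → $226.65; payment $112.35; balance $114.30
Installment 3: opening $114.30; interest $1.60 → $115.90; payment $112.35; balance $3.55
Installment 4: opening $3.55; interest $0.05 → $3.60; payment $3.60; balance $0.00
Total interest: $4.64 + $3.13 + $1.60 + $0.05 = $9.42

$9.42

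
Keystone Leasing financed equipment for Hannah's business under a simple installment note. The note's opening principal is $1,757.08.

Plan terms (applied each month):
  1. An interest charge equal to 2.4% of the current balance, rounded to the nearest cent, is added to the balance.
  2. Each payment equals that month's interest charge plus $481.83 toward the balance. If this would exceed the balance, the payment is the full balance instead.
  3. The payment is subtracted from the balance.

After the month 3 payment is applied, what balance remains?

$311.59

Month 1: $1,757.08 +$42.17 interest = $1,799.25; pay $524.00 → $1,275.25
Month 2: $1,275.25 +$30.61 interest = $1,305.86; pay $512.44 → $793.42
Month 3: $793.42 +$19.04 interest = $812.46; pay $500.87 → $311.59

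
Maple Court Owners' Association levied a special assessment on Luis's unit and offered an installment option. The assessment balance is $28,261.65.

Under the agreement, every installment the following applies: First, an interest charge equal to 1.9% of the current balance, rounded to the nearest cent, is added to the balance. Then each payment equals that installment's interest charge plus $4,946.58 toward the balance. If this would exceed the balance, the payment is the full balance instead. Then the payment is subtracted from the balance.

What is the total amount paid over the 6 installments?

$30,073.71

Installment 1: $28,261.65 +$536.97 interest = $28,798.62; pay $5,483.55 → $23,315.07
Installment 2: $23,315.07 +$442.99 interest = $23,758.06; pay $5,389.57 → $18,368.49
Installment 3: $18,368.49 +$349.00 interest = $18,717.49; pay $5,295.58 → $13,421.91
Installment 4: $13,421.91 +$255.02 interest = $13,676.93; pay $5,201.60 → $8,475.33
Installment 5: $8,475.33 +$161.03 interest = $8,636.36; pay $5,107.61 → $3,528.75
Installment 6: $3,528.75 +$67.05 interest = $3,595.80; pay $3,595.80 → $0.00
Total paid: $30,073.71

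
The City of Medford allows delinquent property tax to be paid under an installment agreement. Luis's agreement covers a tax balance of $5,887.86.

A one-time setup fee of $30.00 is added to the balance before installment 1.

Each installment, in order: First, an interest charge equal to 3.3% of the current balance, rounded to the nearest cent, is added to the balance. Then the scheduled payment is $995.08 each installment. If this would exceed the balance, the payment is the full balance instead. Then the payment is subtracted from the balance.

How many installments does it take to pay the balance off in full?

Installment 1: opening $5,917.86; interest $195.29 → $6,113.15; payment $995.08; balance $5,118.07
Installment 2: opening $5,118.07; interest $168.90 → $5,286.97; payment $995.08; balance $4,291.89
Installment 3: opening $4,291.89; interest $141.63 → $4,433.52; payment $995.08; balance $3,438.44
Installment 4: opening $3,438.44; interest $113.47 → $3,551.91; payment $995.08; balance $2,556.83
Installment 5: opening $2,556.83; interest $84.38 → $2,641.21; payment $995.08; balance $1,646.13
Installment 6: opening $1,646.13; interest $54.32 → $1,700.45; payment $995.08; balance $705.37
Installment 7: opening $705.37; interest $23.28 → $728.65; payment $728.65; balance $0.00
Balance reaches $0.00 in installment 7.

7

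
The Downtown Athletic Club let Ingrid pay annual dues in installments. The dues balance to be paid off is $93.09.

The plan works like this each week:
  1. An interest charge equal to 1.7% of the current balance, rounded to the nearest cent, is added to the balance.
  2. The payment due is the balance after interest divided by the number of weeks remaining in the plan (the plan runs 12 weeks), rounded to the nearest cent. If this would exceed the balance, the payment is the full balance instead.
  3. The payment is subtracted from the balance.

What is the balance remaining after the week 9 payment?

Week 1: $93.09 +$1.58 interest = $94.67; pay $7.89 → $86.78
Week 2: $86.78 +$1.48 interest = $88.26; pay $8.02 → $80.24
Week 3: $80.24 +$1.36 interest = $81.60; pay $8.16 → $73.44
Week 4: $73.44 +$1.25 interest = $74.69; pay $8.30 → $66.39
Week 5: $66.39 +$1.13 interest = $67.52; pay $8.44 → $59.08
Week 6: $59.08 +$1.00 interest = $60.08; pay $8.58 → $51.50
Week 7: $51.50 +$0.88 interest = $52.38; pay $8.73 → $43.65
Week 8: $43.65 +$0.74 interest = $44.39; pay $8.88 → $35.51
Week 9: $35.51 +$0.60 interest = $36.11; pay $9.03 → $27.08

$27.08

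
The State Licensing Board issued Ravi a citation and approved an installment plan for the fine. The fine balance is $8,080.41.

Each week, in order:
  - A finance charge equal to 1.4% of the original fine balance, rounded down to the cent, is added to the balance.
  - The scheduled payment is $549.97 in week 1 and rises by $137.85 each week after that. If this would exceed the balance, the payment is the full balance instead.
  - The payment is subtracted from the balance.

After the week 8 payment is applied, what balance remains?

# | Opening | Interest | Payment | End bal
1 | $8,080.41 | $113.12 | $549.97 | $7,643.56
2 | $7,643.56 | $113.12 | $687.82 | $7,068.86
3 | $7,068.86 | $113.12 | $825.67 | $6,356.31
4 | $6,356.31 | $113.12 | $963.52 | $5,505.91
5 | $5,505.91 | $113.12 | $1,101.37 | $4,517.66
6 | $4,517.66 | $113.12 | $1,239.22 | $3,391.56
7 | $3,391.56 | $113.12 | $1,377.07 | $2,127.61
8 | $2,127.61 | $113.12 | $1,514.92 | $725.81

$725.81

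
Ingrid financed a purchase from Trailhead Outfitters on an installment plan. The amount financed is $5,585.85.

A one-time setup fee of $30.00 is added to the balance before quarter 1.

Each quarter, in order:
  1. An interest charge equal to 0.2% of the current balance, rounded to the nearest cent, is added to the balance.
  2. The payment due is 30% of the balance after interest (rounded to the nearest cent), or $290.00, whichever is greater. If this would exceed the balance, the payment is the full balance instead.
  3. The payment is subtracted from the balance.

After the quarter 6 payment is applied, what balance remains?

Quarter 1: $5,615.85 +$11.23 interest = $5,627.08; pay $1,688.12 → $3,938.96
Quarter 2: $3,938.96 +$7.88 interest = $3,946.84; pay $1,184.05 → $2,762.79
Quarter 3: $2,762.79 +$5.53 interest = $2,768.32; pay $830.50 → $1,937.82
Quarter 4: $1,937.82 +$3.88 interest = $1,941.70; pay $582.51 → $1,359.19
Quarter 5: $1,359.19 +$2.72 interest = $1,361.91; pay $408.57 → $953.34
Quarter 6: $953.34 +$1.91 interest = $955.25; pay $290.00 → $665.25

$665.25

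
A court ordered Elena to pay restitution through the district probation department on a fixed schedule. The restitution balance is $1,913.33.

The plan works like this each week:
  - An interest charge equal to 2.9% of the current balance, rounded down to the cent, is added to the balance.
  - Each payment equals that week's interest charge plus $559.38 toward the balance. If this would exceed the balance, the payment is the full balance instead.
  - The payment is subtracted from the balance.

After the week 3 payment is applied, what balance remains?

$235.19

Week 1: $1,913.33 +$55.48 interest = $1,968.81; pay $614.86 → $1,353.95
Week 2: $1,353.95 +$39.26 interest = $1,393.21; pay $598.64 → $794.57
Week 3: $794.57 +$23.04 interest = $817.61; pay $582.42 → $235.19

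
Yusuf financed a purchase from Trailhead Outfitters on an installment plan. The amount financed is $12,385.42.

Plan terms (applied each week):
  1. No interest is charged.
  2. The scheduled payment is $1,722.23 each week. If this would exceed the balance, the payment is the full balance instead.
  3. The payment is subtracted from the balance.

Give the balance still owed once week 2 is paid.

# | Opening | Payment | End bal
1 | $12,385.42 | $1,722.23 | $10,663.19
2 | $10,663.19 | $1,722.23 | $8,940.96

$8,940.96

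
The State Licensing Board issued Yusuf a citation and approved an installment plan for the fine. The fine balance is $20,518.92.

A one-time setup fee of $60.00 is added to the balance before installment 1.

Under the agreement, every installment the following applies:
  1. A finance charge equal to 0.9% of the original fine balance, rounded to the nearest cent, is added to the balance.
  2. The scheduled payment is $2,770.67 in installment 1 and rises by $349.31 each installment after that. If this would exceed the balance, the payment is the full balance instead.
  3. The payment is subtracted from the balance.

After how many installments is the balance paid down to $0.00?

6

# | Opening | Interest | Payment | End bal
1 | $20,578.92 | $184.67 | $2,770.67 | $17,992.92
2 | $17,992.92 | $184.67 | $3,119.98 | $15,057.61
3 | $15,057.61 | $184.67 | $3,469.29 | $11,772.99
4 | $11,772.99 | $184.67 | $3,818.60 | $8,139.06
5 | $8,139.06 | $184.67 | $4,167.91 | $4,155.82
6 | $4,155.82 | $184.67 | $4,340.49 | $0.00
Balance reaches $0.00 in installment 6.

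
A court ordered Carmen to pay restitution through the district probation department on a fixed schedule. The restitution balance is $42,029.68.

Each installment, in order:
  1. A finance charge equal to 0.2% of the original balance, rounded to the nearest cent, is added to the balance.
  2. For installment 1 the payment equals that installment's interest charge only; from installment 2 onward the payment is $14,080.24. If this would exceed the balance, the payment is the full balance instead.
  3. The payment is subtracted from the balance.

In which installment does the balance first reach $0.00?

# | Opening | Interest | Payment | End bal
1 | $42,029.68 | $84.06 | $84.06 | $42,029.68
2 | $42,029.68 | $84.06 | $14,080.24 | $28,033.50
3 | $28,033.50 | $84.06 | $14,080.24 | $14,037.32
4 | $14,037.32 | $84.06 | $14,080.24 | $41.14
5 | $41.14 | $84.06 | $125.20 | $0.00
Balance reaches $0.00 in installment 5.

5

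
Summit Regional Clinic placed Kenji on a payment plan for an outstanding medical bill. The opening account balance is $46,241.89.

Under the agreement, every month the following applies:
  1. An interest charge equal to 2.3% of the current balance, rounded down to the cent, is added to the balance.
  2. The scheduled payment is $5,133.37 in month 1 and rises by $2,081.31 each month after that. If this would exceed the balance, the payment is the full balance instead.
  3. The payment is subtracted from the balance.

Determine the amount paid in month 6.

Month 1: opening $46,241.89; interest $1,063.56 → $47,305.45; payment $5,133.37; balance $42,172.08
Month 2: opening $42,172.08; interest $969.95 → $43,142.03; payment $7,214.68; balance $35,927.35
Month 3: opening $35,927.35; interest $826.32 → $36,753.67; payment $9,295.99; balance $27,457.68
Month 4: opening $27,457.68; interest $631.52 → $28,089.20; payment $11,377.30; balance $16,711.90
Month 5: opening $16,711.90; interest $384.37 → $17,096.27; payment $13,458.61; balance $3,637.66
Month 6: opening $3,637.66; interest $83.66 → $3,721.32; payment $3,721.32; balance $0.00

$3,721.32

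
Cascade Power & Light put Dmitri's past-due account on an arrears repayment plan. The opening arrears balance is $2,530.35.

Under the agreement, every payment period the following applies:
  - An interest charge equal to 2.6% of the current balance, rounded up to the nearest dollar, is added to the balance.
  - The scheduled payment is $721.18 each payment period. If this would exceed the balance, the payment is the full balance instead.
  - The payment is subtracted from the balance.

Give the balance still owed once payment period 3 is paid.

# | Opening | Interest | Payment | End bal
1 | $2,530.35 | $66.00 | $721.18 | $1,875.17
2 | $1,875.17 | $49.00 | $721.18 | $1,202.99
3 | $1,202.99 | $32.00 | $721.18 | $513.81

$513.81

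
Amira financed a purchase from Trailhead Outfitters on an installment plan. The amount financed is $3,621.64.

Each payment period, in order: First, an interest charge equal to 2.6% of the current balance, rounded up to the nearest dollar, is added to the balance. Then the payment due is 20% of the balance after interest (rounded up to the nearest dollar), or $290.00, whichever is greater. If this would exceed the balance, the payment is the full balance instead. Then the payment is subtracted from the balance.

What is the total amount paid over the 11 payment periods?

$4,065.64

# | Opening | Interest | Payment | End bal
1 | $3,621.64 | $95.00 | $744.00 | $2,972.64
2 | $2,972.64 | $78.00 | $611.00 | $2,439.64
3 | $2,439.64 | $64.00 | $501.00 | $2,002.64
4 | $2,002.64 | $53.00 | $412.00 | $1,643.64
5 | $1,643.64 | $43.00 | $338.00 | $1,348.64
6 | $1,348.64 | $36.00 | $290.00 | $1,094.64
7 | $1,094.64 | $29.00 | $290.00 | $833.64
8 | $833.64 | $22.00 | $290.00 | $565.64
9 | $565.64 | $15.00 | $290.00 | $290.64
10 | $290.64 | $8.00 | $290.00 | $8.64
11 | $8.64 | $1.00 | $9.64 | $0.00
Total paid: $4,065.64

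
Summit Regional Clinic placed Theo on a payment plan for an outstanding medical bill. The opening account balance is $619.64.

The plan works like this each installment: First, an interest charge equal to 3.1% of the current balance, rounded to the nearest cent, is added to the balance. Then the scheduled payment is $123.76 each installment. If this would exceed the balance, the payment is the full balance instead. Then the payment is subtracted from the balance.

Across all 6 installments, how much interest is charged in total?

Installment 1: $619.64 +$19.21 interest = $638.85; pay $123.76 → $515.09
Installment 2: $515.09 +$15.97 interest = $531.06; pay $123.76 → $407.30
Installment 3: $407.30 +$12.63 interest = $419.93; pay $123.76 → $296.17
Installment 4: $296.17 +$9.18 interest = $305.35; pay $123.76 → $181.59
Installment 5: $181.59 +$5.63 interest = $187.22; pay $123.76 → $63.46
Installment 6: $63.46 +$1.97 interest = $65.43; pay $65.43 → $0.00
Total interest: $19.21 + $15.97 + $12.63 + $9.18 + $5.63 + $1.97 = $64.59

$64.59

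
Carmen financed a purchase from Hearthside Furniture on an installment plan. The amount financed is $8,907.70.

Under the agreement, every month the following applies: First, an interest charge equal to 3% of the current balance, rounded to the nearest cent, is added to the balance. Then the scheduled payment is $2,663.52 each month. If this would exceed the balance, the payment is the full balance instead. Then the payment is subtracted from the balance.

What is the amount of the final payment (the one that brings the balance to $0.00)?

Month 1: opening $8,907.70; interest $267.23 → $9,174.93; payment $2,663.52; balance $6,511.41
Month 2: opening $6,511.41; interest $195.34 → $6,706.75; payment $2,663.52; balance $4,043.23
Month 3: opening $4,043.23; interest $121.30 → $4,164.53; payment $2,663.52; balance $1,501.01
Month 4: opening $1,501.01; interest $45.03 → $1,546.04; payment $1,546.04; balance $0.00

$1,546.04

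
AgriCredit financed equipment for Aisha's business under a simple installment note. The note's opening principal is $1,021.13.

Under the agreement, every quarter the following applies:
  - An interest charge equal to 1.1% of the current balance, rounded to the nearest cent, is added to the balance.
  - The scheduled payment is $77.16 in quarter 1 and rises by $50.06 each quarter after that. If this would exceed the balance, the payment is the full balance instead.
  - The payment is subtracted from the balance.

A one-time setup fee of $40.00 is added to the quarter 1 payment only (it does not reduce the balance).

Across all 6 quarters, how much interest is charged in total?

# | Opening | Interest | Payment | Fee | End bal
1 | $1,021.13 | $11.23 | $77.16 | $40.00 | $955.20
2 | $955.20 | $10.51 | $127.22 | — | $838.49
3 | $838.49 | $9.22 | $177.28 | — | $670.43
4 | $670.43 | $7.37 | $227.34 | — | $450.46
5 | $450.46 | $4.96 | $277.40 | — | $178.02
6 | $178.02 | $1.96 | $179.98 | — | $0.00
Total interest: $11.23 + $10.51 + $9.22 + $7.37 + $4.96 + $1.96 = $45.25

$45.25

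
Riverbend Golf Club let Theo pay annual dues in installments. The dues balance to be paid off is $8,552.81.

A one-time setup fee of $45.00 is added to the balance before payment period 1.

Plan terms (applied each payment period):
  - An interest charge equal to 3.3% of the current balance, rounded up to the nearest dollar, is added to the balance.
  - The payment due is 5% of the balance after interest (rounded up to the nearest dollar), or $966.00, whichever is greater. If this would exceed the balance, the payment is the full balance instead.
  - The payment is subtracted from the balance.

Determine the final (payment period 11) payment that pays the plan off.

Payment period 1: opening $8,597.81; interest $284.00 → $8,881.81; payment $966.00; balance $7,915.81
Payment period 2: opening $7,915.81; interest $262.00 → $8,177.81; payment $966.00; balance $7,211.81
Payment period 3: opening $7,211.81; interest $238.00 → $7,449.81; payment $966.00; balance $6,483.81
Payment period 4: opening $6,483.81; interest $214.00 → $6,697.81; payment $966.00; balance $5,731.81
Payment period 5: opening $5,731.81; interest $190.00 → $5,921.81; payment $966.00; balance $4,955.81
Payment period 6: opening $4,955.81; interest $164.00 → $5,119.81; payment $966.00; balance $4,153.81
Payment period 7: opening $4,153.81; interest $138.00 → $4,291.81; payment $966.00; balance $3,325.81
Payment period 8: opening $3,325.81; interest $110.00 → $3,435.81; payment $966.00; balance $2,469.81
Payment period 9: opening $2,469.81; interest $82.00 → $2,551.81; payment $966.00; balance $1,585.81
Payment period 10: opening $1,585.81; interest $53.00 → $1,638.81; payment $966.00; balance $672.81
Payment period 11: opening $672.81; interest $23.00 → $695.81; payment $695.81; balance $0.00

$695.81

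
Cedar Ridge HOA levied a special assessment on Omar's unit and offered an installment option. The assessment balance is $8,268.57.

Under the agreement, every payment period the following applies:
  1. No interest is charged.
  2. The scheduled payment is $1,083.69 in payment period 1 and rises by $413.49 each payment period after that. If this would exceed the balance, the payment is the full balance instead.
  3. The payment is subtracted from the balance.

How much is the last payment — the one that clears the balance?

Payment period 1: $8,268.57 − $1,083.69 → $7,184.88
Payment period 2: $7,184.88 − $1,497.18 → $5,687.70
Payment period 3: $5,687.70 − $1,910.67 → $3,777.03
Payment period 4: $3,777.03 − $2,324.16 → $1,452.87
Payment period 5: $1,452.87 − $1,452.87 → $0.00

$1,452.87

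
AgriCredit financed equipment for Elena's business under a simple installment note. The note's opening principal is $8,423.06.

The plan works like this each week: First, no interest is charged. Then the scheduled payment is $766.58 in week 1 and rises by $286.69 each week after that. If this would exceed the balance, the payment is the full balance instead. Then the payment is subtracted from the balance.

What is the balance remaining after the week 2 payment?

$6,603.21

Week 1: $8,423.06 − $766.58 → $7,656.48
Week 2: $7,656.48 − $1,053.27 → $6,603.21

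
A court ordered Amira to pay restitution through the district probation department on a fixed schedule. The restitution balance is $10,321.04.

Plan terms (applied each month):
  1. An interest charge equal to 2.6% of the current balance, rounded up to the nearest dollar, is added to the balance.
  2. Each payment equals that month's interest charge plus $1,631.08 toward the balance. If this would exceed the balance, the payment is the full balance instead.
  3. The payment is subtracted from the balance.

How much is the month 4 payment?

Month 1: opening $10,321.04; interest $269.00 → $10,590.04; payment $1,900.08; balance $8,689.96
Month 2: opening $8,689.96; interest $226.00 → $8,915.96; payment $1,857.08; balance $7,058.88
Month 3: opening $7,058.88; interest $184.00 → $7,242.88; payment $1,815.08; balance $5,427.80
Month 4: opening $5,427.80; interest $142.00 → $5,569.80; payment $1,773.08; balance $3,796.72

$1,773.08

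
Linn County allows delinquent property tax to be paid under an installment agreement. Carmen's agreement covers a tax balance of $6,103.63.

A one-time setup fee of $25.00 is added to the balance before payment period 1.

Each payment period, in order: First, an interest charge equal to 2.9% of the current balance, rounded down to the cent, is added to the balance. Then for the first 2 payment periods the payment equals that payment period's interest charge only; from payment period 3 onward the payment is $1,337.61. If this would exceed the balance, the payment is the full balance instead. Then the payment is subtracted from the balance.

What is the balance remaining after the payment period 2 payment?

Payment period 1: $6,128.63 +$177.73 interest = $6,306.36; pay $177.73 → $6,128.63
Payment period 2: $6,128.63 +$177.73 interest = $6,306.36; pay $177.73 → $6,128.63

$6,128.63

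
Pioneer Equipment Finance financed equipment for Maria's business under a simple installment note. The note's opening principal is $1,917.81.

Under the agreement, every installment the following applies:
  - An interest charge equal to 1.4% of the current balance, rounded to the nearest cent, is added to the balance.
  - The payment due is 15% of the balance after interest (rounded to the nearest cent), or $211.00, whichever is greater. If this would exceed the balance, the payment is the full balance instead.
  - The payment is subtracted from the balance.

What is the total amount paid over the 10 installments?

Installment 1: opening $1,917.81; interest $26.85 → $1,944.66; payment $291.70; balance $1,652.96
Installment 2: opening $1,652.96; interest $23.14 → $1,676.10; payment $251.42; balance $1,424.68
Installment 3: opening $1,424.68; interest $19.95 → $1,444.63; payment $216.69; balance $1,227.94
Installment 4: opening $1,227.94; interest $17.19 → $1,245.13; payment $211.00; balance $1,034.13
Installment 5: opening $1,034.13; interest $14.48 → $1,048.61; payment $211.00; balance $837.61
Installment 6: opening $837.61; interest $11.73 → $849.34; payment $211.00; balance $638.34
Installment 7: opening $638.34; interest $8.94 → $647.28; payment $211.00; balance $436.28
Installment 8: opening $436.28; interest $6.11 → $442.39; payment $211.00; balance $231.39
Installment 9: opening $231.39; interest $3.24 → $234.63; payment $211.00; balance $23.63
Installment 10: opening $23.63; interest $0.33 → $23.96; payment $23.96; balance $0.00
Total paid: $2,049.77

$2,049.77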